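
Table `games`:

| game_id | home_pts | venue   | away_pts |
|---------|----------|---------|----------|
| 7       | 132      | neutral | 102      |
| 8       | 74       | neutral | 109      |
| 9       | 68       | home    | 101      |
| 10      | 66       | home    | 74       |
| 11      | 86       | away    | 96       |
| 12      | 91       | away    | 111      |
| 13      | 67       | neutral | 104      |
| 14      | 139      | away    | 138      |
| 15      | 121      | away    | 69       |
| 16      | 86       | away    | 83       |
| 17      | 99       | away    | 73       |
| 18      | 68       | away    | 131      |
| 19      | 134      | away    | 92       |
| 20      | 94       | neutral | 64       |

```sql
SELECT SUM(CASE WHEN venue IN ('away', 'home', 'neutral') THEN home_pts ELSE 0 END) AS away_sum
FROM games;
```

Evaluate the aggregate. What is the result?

1325

game_id=7: ✓ → 132
game_id=8: ✓ → 74
game_id=9: ✓ → 68
game_id=10: ✓ → 66
game_id=11: ✓ → 86
game_id=12: ✓ → 91
game_id=13: ✓ → 67
game_id=14: ✓ → 139
game_id=15: ✓ → 121
game_id=16: ✓ → 86
game_id=17: ✓ → 99
game_id=18: ✓ → 68
game_id=19: ✓ → 134
game_id=20: ✓ → 94
away_sum = 132 + 74 + 68 + 66 + 86 + 91 + 67 + 139 + 121 + 86 + 99 + 68 + 134 + 94 = 1325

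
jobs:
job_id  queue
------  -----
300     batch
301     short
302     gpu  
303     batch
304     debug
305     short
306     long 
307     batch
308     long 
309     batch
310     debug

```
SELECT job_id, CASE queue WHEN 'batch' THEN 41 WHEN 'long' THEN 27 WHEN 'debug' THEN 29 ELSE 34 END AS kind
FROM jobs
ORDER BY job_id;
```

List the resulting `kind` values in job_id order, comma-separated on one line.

41, 34, 34, 41, 29, 34, 27, 41, 27, 41, 29

job_id=300: queue='batch' → 41
job_id=301: ELSE → 34
job_id=302: ELSE → 34
job_id=303: queue='batch' → 41
job_id=304: queue='debug' → 29
job_id=305: ELSE → 34
job_id=306: queue='long' → 27
job_id=307: queue='batch' → 41
job_id=308: queue='long' → 27
job_id=309: queue='batch' → 41
job_id=310: queue='debug' → 29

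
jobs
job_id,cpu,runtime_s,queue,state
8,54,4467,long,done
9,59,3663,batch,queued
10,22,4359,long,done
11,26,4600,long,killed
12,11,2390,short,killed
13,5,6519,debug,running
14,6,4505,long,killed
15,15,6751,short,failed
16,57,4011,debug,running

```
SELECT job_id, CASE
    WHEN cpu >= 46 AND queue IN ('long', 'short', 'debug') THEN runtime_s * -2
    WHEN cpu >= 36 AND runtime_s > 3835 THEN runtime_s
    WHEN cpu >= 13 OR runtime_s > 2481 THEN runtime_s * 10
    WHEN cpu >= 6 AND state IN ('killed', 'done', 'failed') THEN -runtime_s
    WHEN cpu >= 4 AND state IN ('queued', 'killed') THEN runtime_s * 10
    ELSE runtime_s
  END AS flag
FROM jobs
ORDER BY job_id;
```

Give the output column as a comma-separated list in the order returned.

-8934, 36630, 43590, 46000, -2390, 65190, 45050, 67510, -8022

job_id=8: cpu >= 46 AND queue IN ('long', 'short', 'debug') → -8934
job_id=9: cpu >= 13 OR runtime_s > 2481 → 36630
job_id=10: cpu >= 13 OR runtime_s > 2481 → 43590
job_id=11: cpu >= 13 OR runtime_s > 2481 → 46000
job_id=12: cpu >= 6 AND state IN ('killed', 'done', 'failed') → -2390
job_id=13: cpu >= 13 OR runtime_s > 2481 → 65190
job_id=14: cpu >= 13 OR runtime_s > 2481 → 45050
job_id=15: cpu >= 13 OR runtime_s > 2481 → 67510
job_id=16: cpu >= 46 AND queue IN ('long', 'short', 'debug') → -8022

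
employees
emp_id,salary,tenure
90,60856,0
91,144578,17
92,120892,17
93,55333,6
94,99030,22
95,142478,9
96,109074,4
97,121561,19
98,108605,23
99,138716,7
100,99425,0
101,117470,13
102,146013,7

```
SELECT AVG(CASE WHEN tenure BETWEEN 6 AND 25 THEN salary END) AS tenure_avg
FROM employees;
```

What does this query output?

emp_id=90: ✗
emp_id=91: ✓ → 144578
emp_id=92: ✓ → 120892
emp_id=93: ✓ → 55333
emp_id=94: ✓ → 99030
emp_id=95: ✓ → 142478
emp_id=96: ✗
emp_id=97: ✓ → 121561
emp_id=98: ✓ → 108605
emp_id=99: ✓ → 138716
emp_id=100: ✗
emp_id=101: ✓ → 117470
emp_id=102: ✓ → 146013
tenure_avg = (144578 + 120892 + 55333 + 99030 + 142478 + 121561 + 108605 + 138716 + 117470 + 146013) / 10 = 119467.6

119467.6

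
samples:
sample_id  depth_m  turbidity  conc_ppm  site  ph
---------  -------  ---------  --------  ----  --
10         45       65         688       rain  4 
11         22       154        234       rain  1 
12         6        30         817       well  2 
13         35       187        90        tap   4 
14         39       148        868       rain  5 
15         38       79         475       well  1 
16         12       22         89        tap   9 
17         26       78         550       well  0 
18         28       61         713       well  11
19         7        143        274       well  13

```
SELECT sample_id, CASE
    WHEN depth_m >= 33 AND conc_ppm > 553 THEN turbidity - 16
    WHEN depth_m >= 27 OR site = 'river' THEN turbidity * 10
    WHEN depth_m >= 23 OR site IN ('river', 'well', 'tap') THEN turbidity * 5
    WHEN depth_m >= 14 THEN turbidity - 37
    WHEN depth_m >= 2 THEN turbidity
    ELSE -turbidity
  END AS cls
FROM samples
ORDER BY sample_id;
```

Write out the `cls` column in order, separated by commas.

49, 117, 150, 1870, 132, 790, 110, 390, 610, 715

sample_id=10: depth_m >= 33 AND conc_ppm > 553 → 49
sample_id=11: depth_m >= 14 → 117
sample_id=12: depth_m >= 23 OR site IN ('river', 'well', 'tap') → 150
sample_id=13: depth_m >= 27 OR site = 'river' → 1870
sample_id=14: depth_m >= 33 AND conc_ppm > 553 → 132
sample_id=15: depth_m >= 27 OR site = 'river' → 790
sample_id=16: depth_m >= 23 OR site IN ('river', 'well', 'tap') → 110
sample_id=17: depth_m >= 23 OR site IN ('river', 'well', 'tap') → 390
sample_id=18: depth_m >= 27 OR site = 'river' → 610
sample_id=19: depth_m >= 23 OR site IN ('river', 'well', 'tap') → 715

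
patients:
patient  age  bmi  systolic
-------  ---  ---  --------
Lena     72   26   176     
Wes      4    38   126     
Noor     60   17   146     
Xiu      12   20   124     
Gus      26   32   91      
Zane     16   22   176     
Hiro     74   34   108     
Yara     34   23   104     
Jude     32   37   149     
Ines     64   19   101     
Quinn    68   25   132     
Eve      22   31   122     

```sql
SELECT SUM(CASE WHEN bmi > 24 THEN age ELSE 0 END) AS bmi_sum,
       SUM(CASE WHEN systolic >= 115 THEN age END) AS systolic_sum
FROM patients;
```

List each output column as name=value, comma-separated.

bmi_sum=298, systolic_sum=286

[bmi_sum: bmi > 24]
patient=Lena: ✓ → 72
patient=Wes: ✓ → 4
patient=Noor: ✗
patient=Xiu: ✗
patient=Gus: ✓ → 26
patient=Zane: ✗
patient=Hiro: ✓ → 74
patient=Yara: ✗
patient=Jude: ✓ → 32
patient=Ines: ✗
patient=Quinn: ✓ → 68
patient=Eve: ✓ → 22
bmi_sum = 72 + 4 + 26 + 74 + 32 + 68 + 22 = 298
—
[systolic_sum: systolic >= 115]
patient=Lena: ✓ → 72
patient=Wes: ✓ → 4
patient=Noor: ✓ → 60
patient=Xiu: ✓ → 12
patient=Gus: ✗
patient=Zane: ✓ → 16
patient=Hiro: ✗
patient=Yara: ✗
patient=Jude: ✓ → 32
patient=Ines: ✗
patient=Quinn: ✓ → 68
patient=Eve: ✓ → 22
systolic_sum = 72 + 4 + 60 + 12 + 16 + 32 + 68 + 22 = 286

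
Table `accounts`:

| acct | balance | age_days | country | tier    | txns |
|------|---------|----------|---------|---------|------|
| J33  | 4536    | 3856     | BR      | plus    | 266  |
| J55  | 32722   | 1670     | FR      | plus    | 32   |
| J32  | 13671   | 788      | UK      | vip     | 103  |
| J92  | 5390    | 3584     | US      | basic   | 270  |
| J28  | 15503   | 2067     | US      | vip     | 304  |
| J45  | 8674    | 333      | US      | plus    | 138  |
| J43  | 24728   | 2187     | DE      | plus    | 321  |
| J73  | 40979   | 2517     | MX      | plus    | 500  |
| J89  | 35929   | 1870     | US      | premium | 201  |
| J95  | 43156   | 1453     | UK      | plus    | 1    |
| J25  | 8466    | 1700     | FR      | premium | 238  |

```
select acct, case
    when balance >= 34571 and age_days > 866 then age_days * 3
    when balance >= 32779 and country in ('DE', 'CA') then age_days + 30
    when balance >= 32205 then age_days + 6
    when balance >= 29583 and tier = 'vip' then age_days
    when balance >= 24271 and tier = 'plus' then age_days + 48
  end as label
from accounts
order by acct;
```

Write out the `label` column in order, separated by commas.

acct=J25: (no match → NULL) → NULL
acct=J28: (no match → NULL) → NULL
acct=J32: (no match → NULL) → NULL
acct=J33: (no match → NULL) → NULL
acct=J43: balance >= 24271 and tier = 'plus' → 2235
acct=J45: (no match → NULL) → NULL
acct=J55: balance >= 32205 → 1676
acct=J73: balance >= 34571 and age_days > 866 → 7551
acct=J89: balance >= 34571 and age_days > 866 → 5610
acct=J92: (no match → NULL) → NULL
acct=J95: balance >= 34571 and age_days > 866 → 4359

NULL, NULL, NULL, NULL, 2235, NULL, 1676, 7551, 5610, NULL, 4359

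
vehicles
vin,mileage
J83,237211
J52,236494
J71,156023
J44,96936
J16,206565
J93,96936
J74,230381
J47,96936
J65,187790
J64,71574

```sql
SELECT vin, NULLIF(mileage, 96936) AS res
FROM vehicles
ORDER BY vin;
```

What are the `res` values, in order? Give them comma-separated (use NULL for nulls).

vin=J16: mileage=206565 vs 96936: differ → 206565
vin=J44: mileage=96936 vs 96936: equal → NULL
vin=J47: mileage=96936 vs 96936: equal → NULL
vin=J52: mileage=236494 vs 96936: differ → 236494
vin=J64: mileage=71574 vs 96936: differ → 71574
vin=J65: mileage=187790 vs 96936: differ → 187790
vin=J71: mileage=156023 vs 96936: differ → 156023
vin=J74: mileage=230381 vs 96936: differ → 230381
vin=J83: mileage=237211 vs 96936: differ → 237211
vin=J93: mileage=96936 vs 96936: equal → NULL

206565, NULL, NULL, 236494, 71574, 187790, 156023, 230381, 237211, NULL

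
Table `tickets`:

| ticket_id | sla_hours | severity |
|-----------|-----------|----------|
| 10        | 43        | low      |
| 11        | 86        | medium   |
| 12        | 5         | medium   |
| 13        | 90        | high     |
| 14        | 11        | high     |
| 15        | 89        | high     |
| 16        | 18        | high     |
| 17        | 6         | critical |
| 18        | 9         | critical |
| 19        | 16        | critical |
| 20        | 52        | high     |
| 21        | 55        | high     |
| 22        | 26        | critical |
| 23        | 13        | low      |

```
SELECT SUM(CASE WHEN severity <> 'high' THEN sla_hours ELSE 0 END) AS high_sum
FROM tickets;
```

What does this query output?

204

ticket_id=10: ✓ → 43
ticket_id=11: ✓ → 86
ticket_id=12: ✓ → 5
ticket_id=13: ✗
ticket_id=14: ✗
ticket_id=15: ✗
ticket_id=16: ✗
ticket_id=17: ✓ → 6
ticket_id=18: ✓ → 9
ticket_id=19: ✓ → 16
ticket_id=20: ✗
ticket_id=21: ✗
ticket_id=22: ✓ → 26
ticket_id=23: ✓ → 13
high_sum = 43 + 86 + 5 + 6 + 9 + 16 + 26 + 13 = 204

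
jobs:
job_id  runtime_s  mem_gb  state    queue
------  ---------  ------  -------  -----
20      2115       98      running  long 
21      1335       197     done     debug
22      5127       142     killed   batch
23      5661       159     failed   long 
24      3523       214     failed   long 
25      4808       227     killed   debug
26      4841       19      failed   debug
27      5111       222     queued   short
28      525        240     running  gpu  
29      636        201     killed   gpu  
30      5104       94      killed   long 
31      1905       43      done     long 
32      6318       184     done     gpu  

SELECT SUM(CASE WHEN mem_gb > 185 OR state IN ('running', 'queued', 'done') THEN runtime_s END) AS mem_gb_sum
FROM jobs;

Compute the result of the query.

26276

job_id=20: ✓ → 2115
job_id=21: ✓ → 1335
job_id=22: ✗
job_id=23: ✗
job_id=24: ✓ → 3523
job_id=25: ✓ → 4808
job_id=26: ✗
job_id=27: ✓ → 5111
job_id=28: ✓ → 525
job_id=29: ✓ → 636
job_id=30: ✗
job_id=31: ✓ → 1905
job_id=32: ✓ → 6318
mem_gb_sum = 2115 + 1335 + 3523 + 4808 + 5111 + 525 + 636 + 1905 + 6318 = 26276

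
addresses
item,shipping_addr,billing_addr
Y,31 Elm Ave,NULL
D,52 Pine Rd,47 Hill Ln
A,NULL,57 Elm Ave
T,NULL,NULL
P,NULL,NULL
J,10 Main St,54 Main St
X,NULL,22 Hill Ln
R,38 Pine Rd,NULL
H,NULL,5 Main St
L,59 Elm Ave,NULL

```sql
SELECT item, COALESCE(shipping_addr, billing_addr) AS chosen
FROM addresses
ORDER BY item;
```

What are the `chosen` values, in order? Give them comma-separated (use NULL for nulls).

item=A: shipping_addr=NULL, billing_addr=57 Elm Ave → 57 Elm Ave
item=D: shipping_addr=52 Pine Rd → 52 Pine Rd
item=H: shipping_addr=NULL, billing_addr=5 Main St → 5 Main St
item=J: shipping_addr=10 Main St → 10 Main St
item=L: shipping_addr=59 Elm Ave → 59 Elm Ave
item=P: shipping_addr=NULL, billing_addr=NULL (all NULL) → NULL
item=R: shipping_addr=38 Pine Rd → 38 Pine Rd
item=T: shipping_addr=NULL, billing_addr=NULL (all NULL) → NULL
item=X: shipping_addr=NULL, billing_addr=22 Hill Ln → 22 Hill Ln
item=Y: shipping_addr=31 Elm Ave → 31 Elm Ave

57 Elm Ave, 52 Pine Rd, 5 Main St, 10 Main St, 59 Elm Ave, NULL, 38 Pine Rd, NULL, 22 Hill Ln, 31 Elm Ave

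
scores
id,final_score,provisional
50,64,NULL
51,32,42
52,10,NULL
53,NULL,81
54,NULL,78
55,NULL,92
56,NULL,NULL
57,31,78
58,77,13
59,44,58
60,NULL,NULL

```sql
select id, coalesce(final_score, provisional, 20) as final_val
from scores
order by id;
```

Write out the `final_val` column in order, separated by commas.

id=50: final_score=64 → 64
id=51: final_score=32 → 32
id=52: final_score=10 → 10
id=53: final_score=NULL, provisional=81 → 81
id=54: final_score=NULL, provisional=78 → 78
id=55: final_score=NULL, provisional=92 → 92
id=56: final_score=NULL, provisional=NULL, → literal 20 → 20
id=57: final_score=31 → 31
id=58: final_score=77 → 77
id=59: final_score=44 → 44
id=60: final_score=NULL, provisional=NULL, → literal 20 → 20

64, 32, 10, 81, 78, 92, 20, 31, 77, 44, 20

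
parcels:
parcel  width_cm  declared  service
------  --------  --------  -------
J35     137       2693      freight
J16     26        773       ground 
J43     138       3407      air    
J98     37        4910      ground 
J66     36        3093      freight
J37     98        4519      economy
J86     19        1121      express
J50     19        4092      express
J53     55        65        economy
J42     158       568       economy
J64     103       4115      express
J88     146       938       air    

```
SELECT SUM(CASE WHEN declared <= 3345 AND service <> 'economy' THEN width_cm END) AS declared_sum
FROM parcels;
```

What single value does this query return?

parcel=J35: ✓ → 137
parcel=J16: ✓ → 26
parcel=J43: ✗
parcel=J98: ✗
parcel=J66: ✓ → 36
parcel=J37: ✗
parcel=J86: ✓ → 19
parcel=J50: ✗
parcel=J53: ✗
parcel=J42: ✗
parcel=J64: ✗
parcel=J88: ✓ → 146
declared_sum = 137 + 26 + 36 + 19 + 146 = 364

364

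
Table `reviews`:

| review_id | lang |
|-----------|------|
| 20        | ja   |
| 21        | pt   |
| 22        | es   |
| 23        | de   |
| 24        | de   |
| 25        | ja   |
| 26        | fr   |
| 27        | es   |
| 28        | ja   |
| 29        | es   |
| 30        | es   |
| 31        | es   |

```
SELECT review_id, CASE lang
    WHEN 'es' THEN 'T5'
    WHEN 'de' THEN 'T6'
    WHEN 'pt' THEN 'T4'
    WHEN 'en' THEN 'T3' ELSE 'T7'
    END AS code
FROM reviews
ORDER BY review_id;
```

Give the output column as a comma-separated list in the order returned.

T7, T4, T5, T6, T6, T7, T7, T5, T7, T5, T5, T5

review_id=20: ELSE → T7
review_id=21: lang='pt' → T4
review_id=22: lang='es' → T5
review_id=23: lang='de' → T6
review_id=24: lang='de' → T6
review_id=25: ELSE → T7
review_id=26: ELSE → T7
review_id=27: lang='es' → T5
review_id=28: ELSE → T7
review_id=29: lang='es' → T5
review_id=30: lang='es' → T5
review_id=31: lang='es' → T5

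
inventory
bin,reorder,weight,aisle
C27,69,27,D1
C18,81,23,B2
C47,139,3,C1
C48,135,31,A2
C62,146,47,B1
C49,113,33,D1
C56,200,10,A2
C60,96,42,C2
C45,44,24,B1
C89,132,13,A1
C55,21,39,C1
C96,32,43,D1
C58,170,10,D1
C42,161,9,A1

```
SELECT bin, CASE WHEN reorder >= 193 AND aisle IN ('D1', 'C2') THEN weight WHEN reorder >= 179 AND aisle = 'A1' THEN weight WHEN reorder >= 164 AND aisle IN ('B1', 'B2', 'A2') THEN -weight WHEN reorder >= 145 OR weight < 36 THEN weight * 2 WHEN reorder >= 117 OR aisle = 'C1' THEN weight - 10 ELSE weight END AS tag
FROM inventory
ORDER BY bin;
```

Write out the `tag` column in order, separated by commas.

46, 54, 18, 48, 6, 62, 66, 29, -10, 20, 42, 94, 26, 43

bin=C18: reorder >= 145 OR weight < 36 → 46
bin=C27: reorder >= 145 OR weight < 36 → 54
bin=C42: reorder >= 145 OR weight < 36 → 18
bin=C45: reorder >= 145 OR weight < 36 → 48
bin=C47: reorder >= 145 OR weight < 36 → 6
bin=C48: reorder >= 145 OR weight < 36 → 62
bin=C49: reorder >= 145 OR weight < 36 → 66
bin=C55: reorder >= 117 OR aisle = 'C1' → 29
bin=C56: reorder >= 164 AND aisle IN ('B1', 'B2', 'A2') → -10
bin=C58: reorder >= 145 OR weight < 36 → 20
bin=C60: ELSE → 42
bin=C62: reorder >= 145 OR weight < 36 → 94
bin=C89: reorder >= 145 OR weight < 36 → 26
bin=C96: ELSE → 43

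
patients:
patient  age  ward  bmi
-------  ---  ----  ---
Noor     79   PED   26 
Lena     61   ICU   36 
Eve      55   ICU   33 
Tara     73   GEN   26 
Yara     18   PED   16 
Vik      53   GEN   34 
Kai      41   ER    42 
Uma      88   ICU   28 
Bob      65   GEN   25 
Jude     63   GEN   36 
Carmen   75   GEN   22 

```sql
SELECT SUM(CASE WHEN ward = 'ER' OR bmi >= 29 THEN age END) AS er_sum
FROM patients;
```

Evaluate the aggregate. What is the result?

patient=Noor: ✗
patient=Lena: ✓ → 61
patient=Eve: ✓ → 55
patient=Tara: ✗
patient=Yara: ✗
patient=Vik: ✓ → 53
patient=Kai: ✓ → 41
patient=Uma: ✗
patient=Bob: ✗
patient=Jude: ✓ → 63
patient=Carmen: ✗
er_sum = 61 + 55 + 53 + 41 + 63 = 273

273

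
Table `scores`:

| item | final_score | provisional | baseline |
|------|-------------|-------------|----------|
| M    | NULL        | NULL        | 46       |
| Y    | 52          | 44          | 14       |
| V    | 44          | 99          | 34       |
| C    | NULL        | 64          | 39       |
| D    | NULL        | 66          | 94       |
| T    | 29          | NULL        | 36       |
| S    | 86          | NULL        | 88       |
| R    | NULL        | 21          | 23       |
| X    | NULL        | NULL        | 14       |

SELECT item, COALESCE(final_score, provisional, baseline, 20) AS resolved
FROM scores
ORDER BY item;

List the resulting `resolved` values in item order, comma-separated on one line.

64, 66, 46, 21, 86, 29, 44, 14, 52

item=C: final_score=NULL, provisional=64 → 64
item=D: final_score=NULL, provisional=66 → 66
item=M: final_score=NULL, provisional=NULL, baseline=46 → 46
item=R: final_score=NULL, provisional=21 → 21
item=S: final_score=86 → 86
item=T: final_score=29 → 29
item=V: final_score=44 → 44
item=X: final_score=NULL, provisional=NULL, baseline=14 → 14
item=Y: final_score=52 → 52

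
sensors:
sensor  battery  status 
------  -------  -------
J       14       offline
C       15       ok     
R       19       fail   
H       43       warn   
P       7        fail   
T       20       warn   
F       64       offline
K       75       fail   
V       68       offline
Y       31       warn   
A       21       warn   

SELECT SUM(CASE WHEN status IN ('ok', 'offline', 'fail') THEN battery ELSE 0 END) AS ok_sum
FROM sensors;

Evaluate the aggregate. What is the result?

262

sensor=J: ✓ → 14
sensor=C: ✓ → 15
sensor=R: ✓ → 19
sensor=H: ✗
sensor=P: ✓ → 7
sensor=T: ✗
sensor=F: ✓ → 64
sensor=K: ✓ → 75
sensor=V: ✓ → 68
sensor=Y: ✗
sensor=A: ✗
ok_sum = 14 + 15 + 19 + 7 + 64 + 75 + 68 = 262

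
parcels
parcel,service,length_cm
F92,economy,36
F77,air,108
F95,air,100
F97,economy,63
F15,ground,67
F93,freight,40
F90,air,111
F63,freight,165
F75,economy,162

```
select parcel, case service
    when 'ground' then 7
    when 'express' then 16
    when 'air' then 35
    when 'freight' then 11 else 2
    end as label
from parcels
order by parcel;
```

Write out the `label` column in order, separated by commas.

7, 11, 2, 35, 35, 2, 11, 35, 2

parcel=F15: service='ground' → 7
parcel=F63: service='freight' → 11
parcel=F75: ELSE → 2
parcel=F77: service='air' → 35
parcel=F90: service='air' → 35
parcel=F92: ELSE → 2
parcel=F93: service='freight' → 11
parcel=F95: service='air' → 35
parcel=F97: ELSE → 2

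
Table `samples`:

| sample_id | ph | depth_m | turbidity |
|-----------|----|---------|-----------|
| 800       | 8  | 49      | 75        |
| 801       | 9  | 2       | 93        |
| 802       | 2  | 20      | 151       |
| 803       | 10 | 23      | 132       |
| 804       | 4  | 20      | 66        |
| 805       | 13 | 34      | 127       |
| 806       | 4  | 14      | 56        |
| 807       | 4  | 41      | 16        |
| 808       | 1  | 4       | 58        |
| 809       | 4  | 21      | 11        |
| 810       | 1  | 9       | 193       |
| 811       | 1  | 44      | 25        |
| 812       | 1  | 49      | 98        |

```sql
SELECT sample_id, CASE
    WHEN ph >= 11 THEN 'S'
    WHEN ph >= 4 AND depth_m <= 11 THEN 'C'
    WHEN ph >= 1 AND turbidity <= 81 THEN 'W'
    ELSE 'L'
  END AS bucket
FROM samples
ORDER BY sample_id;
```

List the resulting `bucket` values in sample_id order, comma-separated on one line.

W, C, L, L, W, S, W, W, W, W, L, W, L

sample_id=800: ph >= 1 AND turbidity <= 81 → W
sample_id=801: ph >= 4 AND depth_m <= 11 → C
sample_id=802: ELSE → L
sample_id=803: ELSE → L
sample_id=804: ph >= 1 AND turbidity <= 81 → W
sample_id=805: ph >= 11 → S
sample_id=806: ph >= 1 AND turbidity <= 81 → W
sample_id=807: ph >= 1 AND turbidity <= 81 → W
sample_id=808: ph >= 1 AND turbidity <= 81 → W
sample_id=809: ph >= 1 AND turbidity <= 81 → W
sample_id=810: ELSE → L
sample_id=811: ph >= 1 AND turbidity <= 81 → W
sample_id=812: ELSE → L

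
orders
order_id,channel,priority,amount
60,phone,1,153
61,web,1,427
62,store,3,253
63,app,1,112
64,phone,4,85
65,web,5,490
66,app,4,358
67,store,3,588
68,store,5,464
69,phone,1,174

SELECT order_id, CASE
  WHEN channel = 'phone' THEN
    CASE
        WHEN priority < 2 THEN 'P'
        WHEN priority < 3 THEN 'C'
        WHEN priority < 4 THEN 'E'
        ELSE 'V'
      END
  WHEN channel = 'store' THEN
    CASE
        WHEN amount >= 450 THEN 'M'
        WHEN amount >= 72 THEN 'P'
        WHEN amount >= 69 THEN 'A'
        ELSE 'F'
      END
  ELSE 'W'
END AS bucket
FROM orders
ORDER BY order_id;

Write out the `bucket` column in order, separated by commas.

P, W, P, W, V, W, W, M, M, P

order_id=60: channel='phone' → inner[priority < 2] → P
order_id=61: channel='web' → outer ELSE → W
order_id=62: channel='store' → inner[amount >= 72] → P
order_id=63: channel='app' → outer ELSE → W
order_id=64: channel='phone' → inner[ELSE] → V
order_id=65: channel='web' → outer ELSE → W
order_id=66: channel='app' → outer ELSE → W
order_id=67: channel='store' → inner[amount >= 450] → M
order_id=68: channel='store' → inner[amount >= 450] → M
order_id=69: channel='phone' → inner[priority < 2] → P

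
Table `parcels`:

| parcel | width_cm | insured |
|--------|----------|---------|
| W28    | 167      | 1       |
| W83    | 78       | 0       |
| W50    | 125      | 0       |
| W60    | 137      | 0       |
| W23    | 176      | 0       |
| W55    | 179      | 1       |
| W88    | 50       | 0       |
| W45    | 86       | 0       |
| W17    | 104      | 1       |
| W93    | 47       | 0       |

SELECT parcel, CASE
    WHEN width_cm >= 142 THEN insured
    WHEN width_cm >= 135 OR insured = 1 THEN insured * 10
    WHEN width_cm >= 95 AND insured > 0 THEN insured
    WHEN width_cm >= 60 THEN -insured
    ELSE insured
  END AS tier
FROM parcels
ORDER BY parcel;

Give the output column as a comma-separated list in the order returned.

parcel=W17: width_cm >= 135 OR insured = 1 → 10
parcel=W23: width_cm >= 142 → 0
parcel=W28: width_cm >= 142 → 1
parcel=W45: width_cm >= 60 → 0
parcel=W50: width_cm >= 60 → 0
parcel=W55: width_cm >= 142 → 1
parcel=W60: width_cm >= 135 OR insured = 1 → 0
parcel=W83: width_cm >= 60 → 0
parcel=W88: ELSE → 0
parcel=W93: ELSE → 0

10, 0, 1, 0, 0, 1, 0, 0, 0, 0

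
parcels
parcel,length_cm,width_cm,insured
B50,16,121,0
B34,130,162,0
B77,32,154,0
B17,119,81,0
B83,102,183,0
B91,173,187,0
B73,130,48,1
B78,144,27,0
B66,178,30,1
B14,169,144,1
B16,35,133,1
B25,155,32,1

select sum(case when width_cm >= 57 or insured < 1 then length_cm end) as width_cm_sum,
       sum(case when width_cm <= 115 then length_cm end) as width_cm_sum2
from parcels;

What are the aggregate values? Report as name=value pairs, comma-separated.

width_cm_sum=920, width_cm_sum2=726

[width_cm_sum: width_cm >= 57 or insured < 1]
parcel=B50: ✓ → 16
parcel=B34: ✓ → 130
parcel=B77: ✓ → 32
parcel=B17: ✓ → 119
parcel=B83: ✓ → 102
parcel=B91: ✓ → 173
parcel=B73: ✗
parcel=B78: ✓ → 144
parcel=B66: ✗
parcel=B14: ✓ → 169
parcel=B16: ✓ → 35
parcel=B25: ✗
width_cm_sum = 16 + 130 + 32 + 119 + 102 + 173 + 144 + 169 + 35 = 920
—
[width_cm_sum2: width_cm <= 115]
parcel=B50: ✗
parcel=B34: ✗
parcel=B77: ✗
parcel=B17: ✓ → 119
parcel=B83: ✗
parcel=B91: ✗
parcel=B73: ✓ → 130
parcel=B78: ✓ → 144
parcel=B66: ✓ → 178
parcel=B14: ✗
parcel=B16: ✗
parcel=B25: ✓ → 155
width_cm_sum2 = 119 + 130 + 144 + 178 + 155 = 726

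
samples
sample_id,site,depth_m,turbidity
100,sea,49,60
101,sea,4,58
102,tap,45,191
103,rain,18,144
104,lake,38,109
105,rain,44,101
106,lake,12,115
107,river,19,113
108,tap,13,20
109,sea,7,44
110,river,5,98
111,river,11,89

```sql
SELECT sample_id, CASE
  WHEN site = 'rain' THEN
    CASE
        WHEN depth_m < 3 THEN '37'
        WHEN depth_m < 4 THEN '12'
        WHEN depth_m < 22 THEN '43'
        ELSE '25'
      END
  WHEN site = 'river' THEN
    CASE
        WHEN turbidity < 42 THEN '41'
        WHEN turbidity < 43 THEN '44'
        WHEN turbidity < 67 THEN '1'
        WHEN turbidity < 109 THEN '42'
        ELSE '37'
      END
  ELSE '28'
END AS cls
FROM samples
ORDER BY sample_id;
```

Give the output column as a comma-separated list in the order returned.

28, 28, 28, 43, 28, 25, 28, 37, 28, 28, 42, 42

sample_id=100: site='sea' → outer ELSE → 28
sample_id=101: site='sea' → outer ELSE → 28
sample_id=102: site='tap' → outer ELSE → 28
sample_id=103: site='rain' → inner[depth_m < 22] → 43
sample_id=104: site='lake' → outer ELSE → 28
sample_id=105: site='rain' → inner[ELSE] → 25
sample_id=106: site='lake' → outer ELSE → 28
sample_id=107: site='river' → inner[ELSE] → 37
sample_id=108: site='tap' → outer ELSE → 28
sample_id=109: site='sea' → outer ELSE → 28
sample_id=110: site='river' → inner[turbidity < 109] → 42
sample_id=111: site='river' → inner[turbidity < 109] → 42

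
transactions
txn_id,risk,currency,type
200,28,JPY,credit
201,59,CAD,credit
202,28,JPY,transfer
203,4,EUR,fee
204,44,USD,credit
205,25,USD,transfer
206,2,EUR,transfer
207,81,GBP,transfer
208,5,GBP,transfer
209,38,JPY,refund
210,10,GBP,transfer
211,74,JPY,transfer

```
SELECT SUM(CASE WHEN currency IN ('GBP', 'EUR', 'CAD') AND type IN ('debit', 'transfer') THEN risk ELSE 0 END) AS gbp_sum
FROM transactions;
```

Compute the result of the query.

98

txn_id=200: ✗
txn_id=201: ✗
txn_id=202: ✗
txn_id=203: ✗
txn_id=204: ✗
txn_id=205: ✗
txn_id=206: ✓ → 2
txn_id=207: ✓ → 81
txn_id=208: ✓ → 5
txn_id=209: ✗
txn_id=210: ✓ → 10
txn_id=211: ✗
gbp_sum = 2 + 81 + 5 + 10 = 98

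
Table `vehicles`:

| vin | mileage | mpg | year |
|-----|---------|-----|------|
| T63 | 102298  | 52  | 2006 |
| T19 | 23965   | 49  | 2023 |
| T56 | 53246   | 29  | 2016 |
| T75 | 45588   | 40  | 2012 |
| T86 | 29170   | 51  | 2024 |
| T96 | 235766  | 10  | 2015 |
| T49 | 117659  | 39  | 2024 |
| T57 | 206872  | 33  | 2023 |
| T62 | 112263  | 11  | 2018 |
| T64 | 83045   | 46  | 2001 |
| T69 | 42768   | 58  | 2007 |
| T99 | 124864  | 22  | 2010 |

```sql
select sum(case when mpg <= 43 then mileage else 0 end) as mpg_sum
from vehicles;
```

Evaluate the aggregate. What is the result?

896258

vin=T63: ✗
vin=T19: ✗
vin=T56: ✓ → 53246
vin=T75: ✓ → 45588
vin=T86: ✗
vin=T96: ✓ → 235766
vin=T49: ✓ → 117659
vin=T57: ✓ → 206872
vin=T62: ✓ → 112263
vin=T64: ✗
vin=T69: ✗
vin=T99: ✓ → 124864
mpg_sum = 53246 + 45588 + 235766 + 117659 + 206872 + 112263 + 124864 = 896258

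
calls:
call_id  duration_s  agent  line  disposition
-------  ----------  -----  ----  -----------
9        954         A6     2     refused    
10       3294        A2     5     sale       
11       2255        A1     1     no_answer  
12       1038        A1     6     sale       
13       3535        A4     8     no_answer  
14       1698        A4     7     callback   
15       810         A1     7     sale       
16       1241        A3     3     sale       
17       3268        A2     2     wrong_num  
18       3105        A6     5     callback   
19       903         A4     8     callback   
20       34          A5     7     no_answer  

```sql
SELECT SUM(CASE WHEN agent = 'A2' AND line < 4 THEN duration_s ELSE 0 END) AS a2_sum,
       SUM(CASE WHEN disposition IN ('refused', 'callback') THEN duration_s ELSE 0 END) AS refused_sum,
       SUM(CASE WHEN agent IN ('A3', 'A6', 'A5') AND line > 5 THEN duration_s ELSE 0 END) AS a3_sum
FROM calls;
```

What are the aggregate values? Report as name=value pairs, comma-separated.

a2_sum=3268, refused_sum=6660, a3_sum=34

[a2_sum: agent = 'A2' AND line < 4]
call_id=9: ✗
call_id=10: ✗
call_id=11: ✗
call_id=12: ✗
call_id=13: ✗
call_id=14: ✗
call_id=15: ✗
call_id=16: ✗
call_id=17: ✓ → 3268
call_id=18: ✗
call_id=19: ✗
call_id=20: ✗
a2_sum = 3268
—
[refused_sum: disposition IN ('refused', 'callback')]
call_id=9: ✓ → 954
call_id=10: ✗
call_id=11: ✗
call_id=12: ✗
call_id=13: ✗
call_id=14: ✓ → 1698
call_id=15: ✗
call_id=16: ✗
call_id=17: ✗
call_id=18: ✓ → 3105
call_id=19: ✓ → 903
call_id=20: ✗
refused_sum = 954 + 1698 + 3105 + 903 = 6660
—
[a3_sum: agent IN ('A3', 'A6', 'A5') AND line > 5]
call_id=9: ✗
call_id=10: ✗
call_id=11: ✗
call_id=12: ✗
call_id=13: ✗
call_id=14: ✗
call_id=15: ✗
call_id=16: ✗
call_id=17: ✗
call_id=18: ✗
call_id=19: ✗
call_id=20: ✓ → 34
a3_sum = 34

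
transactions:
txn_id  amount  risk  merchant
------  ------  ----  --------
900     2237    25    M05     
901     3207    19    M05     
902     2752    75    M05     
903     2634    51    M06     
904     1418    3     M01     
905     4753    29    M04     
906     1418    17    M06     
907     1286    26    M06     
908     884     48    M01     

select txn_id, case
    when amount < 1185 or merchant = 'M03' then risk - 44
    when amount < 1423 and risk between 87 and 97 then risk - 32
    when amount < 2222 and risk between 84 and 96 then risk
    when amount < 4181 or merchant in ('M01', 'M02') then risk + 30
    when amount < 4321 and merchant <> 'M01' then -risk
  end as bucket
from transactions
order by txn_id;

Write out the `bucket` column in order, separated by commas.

55, 49, 105, 81, 33, NULL, 47, 56, 4

txn_id=900: amount < 4181 or merchant in ('M01', 'M02') → 55
txn_id=901: amount < 4181 or merchant in ('M01', 'M02') → 49
txn_id=902: amount < 4181 or merchant in ('M01', 'M02') → 105
txn_id=903: amount < 4181 or merchant in ('M01', 'M02') → 81
txn_id=904: amount < 4181 or merchant in ('M01', 'M02') → 33
txn_id=905: (no match → NULL) → NULL
txn_id=906: amount < 4181 or merchant in ('M01', 'M02') → 47
txn_id=907: amount < 4181 or merchant in ('M01', 'M02') → 56
txn_id=908: amount < 1185 or merchant = 'M03' → 4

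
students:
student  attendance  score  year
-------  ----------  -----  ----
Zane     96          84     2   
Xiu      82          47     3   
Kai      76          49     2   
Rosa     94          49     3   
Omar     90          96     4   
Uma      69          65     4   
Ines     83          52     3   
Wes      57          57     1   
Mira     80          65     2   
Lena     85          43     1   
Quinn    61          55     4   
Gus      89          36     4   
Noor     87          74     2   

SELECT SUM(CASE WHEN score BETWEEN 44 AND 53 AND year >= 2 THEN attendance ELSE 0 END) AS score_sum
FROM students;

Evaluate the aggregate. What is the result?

student=Zane: ✗
student=Xiu: ✓ → 82
student=Kai: ✓ → 76
student=Rosa: ✓ → 94
student=Omar: ✗
student=Uma: ✗
student=Ines: ✓ → 83
student=Wes: ✗
student=Mira: ✗
student=Lena: ✗
student=Quinn: ✗
student=Gus: ✗
student=Noor: ✗
score_sum = 82 + 76 + 94 + 83 = 335

335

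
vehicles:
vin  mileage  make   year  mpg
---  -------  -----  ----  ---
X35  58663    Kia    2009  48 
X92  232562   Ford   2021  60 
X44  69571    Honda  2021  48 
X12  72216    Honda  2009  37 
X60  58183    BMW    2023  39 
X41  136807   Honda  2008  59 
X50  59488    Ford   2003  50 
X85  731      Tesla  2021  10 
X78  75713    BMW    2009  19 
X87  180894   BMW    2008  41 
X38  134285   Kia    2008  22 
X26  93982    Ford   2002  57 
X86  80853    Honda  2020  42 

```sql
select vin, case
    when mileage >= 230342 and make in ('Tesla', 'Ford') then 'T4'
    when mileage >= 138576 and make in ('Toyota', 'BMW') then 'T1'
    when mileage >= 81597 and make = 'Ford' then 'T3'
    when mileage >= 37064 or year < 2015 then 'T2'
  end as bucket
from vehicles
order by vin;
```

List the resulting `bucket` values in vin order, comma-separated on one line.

T2, T3, T2, T2, T2, T2, T2, T2, T2, NULL, T2, T1, T4

vin=X12: mileage >= 37064 or year < 2015 → T2
vin=X26: mileage >= 81597 and make = 'Ford' → T3
vin=X35: mileage >= 37064 or year < 2015 → T2
vin=X38: mileage >= 37064 or year < 2015 → T2
vin=X41: mileage >= 37064 or year < 2015 → T2
vin=X44: mileage >= 37064 or year < 2015 → T2
vin=X50: mileage >= 37064 or year < 2015 → T2
vin=X60: mileage >= 37064 or year < 2015 → T2
vin=X78: mileage >= 37064 or year < 2015 → T2
vin=X85: (no match → NULL) → NULL
vin=X86: mileage >= 37064 or year < 2015 → T2
vin=X87: mileage >= 138576 and make in ('Toyota', 'BMW') → T1
vin=X92: mileage >= 230342 and make in ('Tesla', 'Ford') → T4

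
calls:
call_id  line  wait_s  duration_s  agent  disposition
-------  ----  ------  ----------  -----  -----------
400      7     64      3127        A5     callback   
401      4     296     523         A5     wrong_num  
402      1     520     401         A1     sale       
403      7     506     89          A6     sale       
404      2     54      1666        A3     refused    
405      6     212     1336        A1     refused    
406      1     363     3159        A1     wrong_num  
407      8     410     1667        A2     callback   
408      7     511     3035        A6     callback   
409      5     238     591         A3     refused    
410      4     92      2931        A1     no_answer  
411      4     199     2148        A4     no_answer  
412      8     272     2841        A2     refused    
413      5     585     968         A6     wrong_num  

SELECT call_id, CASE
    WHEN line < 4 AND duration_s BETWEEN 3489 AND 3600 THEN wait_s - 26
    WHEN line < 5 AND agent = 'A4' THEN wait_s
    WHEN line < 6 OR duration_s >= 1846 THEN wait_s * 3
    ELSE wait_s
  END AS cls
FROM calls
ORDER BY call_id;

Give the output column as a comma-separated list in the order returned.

call_id=400: line < 6 OR duration_s >= 1846 → 192
call_id=401: line < 6 OR duration_s >= 1846 → 888
call_id=402: line < 6 OR duration_s >= 1846 → 1560
call_id=403: ELSE → 506
call_id=404: line < 6 OR duration_s >= 1846 → 162
call_id=405: ELSE → 212
call_id=406: line < 6 OR duration_s >= 1846 → 1089
call_id=407: ELSE → 410
call_id=408: line < 6 OR duration_s >= 1846 → 1533
call_id=409: line < 6 OR duration_s >= 1846 → 714
call_id=410: line < 6 OR duration_s >= 1846 → 276
call_id=411: line < 5 AND agent = 'A4' → 199
call_id=412: line < 6 OR duration_s >= 1846 → 816
call_id=413: line < 6 OR duration_s >= 1846 → 1755

192, 888, 1560, 506, 162, 212, 1089, 410, 1533, 714, 276, 199, 816, 1755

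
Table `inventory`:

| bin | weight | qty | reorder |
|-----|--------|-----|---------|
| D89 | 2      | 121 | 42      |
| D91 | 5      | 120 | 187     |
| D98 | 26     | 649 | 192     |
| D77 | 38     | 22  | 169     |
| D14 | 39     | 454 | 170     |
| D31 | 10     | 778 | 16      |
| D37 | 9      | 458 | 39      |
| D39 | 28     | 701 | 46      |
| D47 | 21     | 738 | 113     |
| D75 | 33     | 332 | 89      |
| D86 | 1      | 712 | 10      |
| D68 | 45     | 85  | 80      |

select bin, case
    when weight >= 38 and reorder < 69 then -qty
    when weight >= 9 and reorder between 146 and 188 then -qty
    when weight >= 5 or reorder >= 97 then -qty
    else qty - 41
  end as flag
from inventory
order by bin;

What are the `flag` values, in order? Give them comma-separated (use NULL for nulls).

bin=D14: weight >= 9 and reorder between 146 and 188 → -454
bin=D31: weight >= 5 or reorder >= 97 → -778
bin=D37: weight >= 5 or reorder >= 97 → -458
bin=D39: weight >= 5 or reorder >= 97 → -701
bin=D47: weight >= 5 or reorder >= 97 → -738
bin=D68: weight >= 5 or reorder >= 97 → -85
bin=D75: weight >= 5 or reorder >= 97 → -332
bin=D77: weight >= 9 and reorder between 146 and 188 → -22
bin=D86: ELSE → 671
bin=D89: ELSE → 80
bin=D91: weight >= 5 or reorder >= 97 → -120
bin=D98: weight >= 5 or reorder >= 97 → -649

-454, -778, -458, -701, -738, -85, -332, -22, 671, 80, -120, -649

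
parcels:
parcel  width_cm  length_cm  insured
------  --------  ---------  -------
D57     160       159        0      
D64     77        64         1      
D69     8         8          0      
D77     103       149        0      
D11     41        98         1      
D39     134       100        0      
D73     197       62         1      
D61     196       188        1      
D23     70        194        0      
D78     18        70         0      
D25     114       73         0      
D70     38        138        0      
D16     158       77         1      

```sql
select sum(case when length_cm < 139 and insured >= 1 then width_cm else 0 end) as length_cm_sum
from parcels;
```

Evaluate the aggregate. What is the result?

parcel=D57: ✗
parcel=D64: ✓ → 77
parcel=D69: ✗
parcel=D77: ✗
parcel=D11: ✓ → 41
parcel=D39: ✗
parcel=D73: ✓ → 197
parcel=D61: ✗
parcel=D23: ✗
parcel=D78: ✗
parcel=D25: ✗
parcel=D70: ✗
parcel=D16: ✓ → 158
length_cm_sum = 77 + 41 + 197 + 158 = 473

473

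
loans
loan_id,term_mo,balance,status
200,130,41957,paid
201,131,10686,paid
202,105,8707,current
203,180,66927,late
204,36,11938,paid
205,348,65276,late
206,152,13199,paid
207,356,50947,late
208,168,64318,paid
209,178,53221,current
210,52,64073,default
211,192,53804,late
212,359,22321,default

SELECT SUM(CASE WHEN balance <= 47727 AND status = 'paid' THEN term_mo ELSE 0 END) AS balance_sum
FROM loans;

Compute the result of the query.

loan_id=200: ✓ → 130
loan_id=201: ✓ → 131
loan_id=202: ✗
loan_id=203: ✗
loan_id=204: ✓ → 36
loan_id=205: ✗
loan_id=206: ✓ → 152
loan_id=207: ✗
loan_id=208: ✗
loan_id=209: ✗
loan_id=210: ✗
loan_id=211: ✗
loan_id=212: ✗
balance_sum = 130 + 131 + 36 + 152 = 449

449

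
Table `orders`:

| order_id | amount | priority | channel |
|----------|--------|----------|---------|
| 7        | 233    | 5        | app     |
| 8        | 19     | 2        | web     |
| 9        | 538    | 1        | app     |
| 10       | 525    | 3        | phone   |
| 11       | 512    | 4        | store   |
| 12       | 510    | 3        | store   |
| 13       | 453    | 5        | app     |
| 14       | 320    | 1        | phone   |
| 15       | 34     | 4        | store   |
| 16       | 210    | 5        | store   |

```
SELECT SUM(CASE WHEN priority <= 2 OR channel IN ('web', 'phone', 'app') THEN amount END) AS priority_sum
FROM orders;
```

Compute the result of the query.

order_id=7: ✓ → 233
order_id=8: ✓ → 19
order_id=9: ✓ → 538
order_id=10: ✓ → 525
order_id=11: ✗
order_id=12: ✗
order_id=13: ✓ → 453
order_id=14: ✓ → 320
order_id=15: ✗
order_id=16: ✗
priority_sum = 233 + 19 + 538 + 525 + 453 + 320 = 2088

2088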